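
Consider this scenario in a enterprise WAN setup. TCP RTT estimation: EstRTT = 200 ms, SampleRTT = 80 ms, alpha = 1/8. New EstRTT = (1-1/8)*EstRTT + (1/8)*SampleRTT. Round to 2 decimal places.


Given: EstRTT = 200 ms, SampleRTT = 80 ms, alpha = 1/8
New EstRTT = (1 - alpha) * EstRTT + alpha * SampleRTT
(7/8) * 200 = 175
(1/8) * 80 = 10
New EstRTT = 175 + 10 = 185 ms -> 185.00 ms (2 dp)

185.00


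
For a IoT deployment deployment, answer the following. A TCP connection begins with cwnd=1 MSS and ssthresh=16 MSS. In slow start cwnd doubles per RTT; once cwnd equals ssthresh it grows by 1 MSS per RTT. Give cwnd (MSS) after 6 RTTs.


RTT 0: cwnd = 1 MSS (initial)
RTT 1: cwnd = 2 MSS (slow start, doubled)
RTT 2: cwnd = 4 MSS (slow start, doubled)
RTT 3: cwnd = 8 MSS (slow start, doubled)
RTT 4: cwnd = 16 MSS (slow start, doubled)
RTT 5: cwnd = 17 MSS (congestion avoidance, +1)
RTT 6: cwnd = 18 MSS (congestion avoidance, +1)

18


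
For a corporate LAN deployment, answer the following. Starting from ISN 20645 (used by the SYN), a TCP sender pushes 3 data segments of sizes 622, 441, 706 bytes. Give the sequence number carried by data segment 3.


The SYN occupies sequence number ISN = 20645, so the first data byte is ISN + 1 = 20646.
SEQ of data segment i = (ISN + 1) + sum of payload sizes of segments 1..i-1.
Segment 1: SEQ = 20646, payload = 622 bytes
Segment 2: SEQ = 21268, payload = 441 bytes
Segment 3: SEQ = 21709, payload = 706 bytes
SEQ of segment 3 = 20646 + 622 + 441 = 21709

21709


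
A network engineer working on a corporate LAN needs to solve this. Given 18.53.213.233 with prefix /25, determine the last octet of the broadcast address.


Given: IP = 18.53.213.233, prefix = /25
Host bits = 32 - 25 = 7
Network last octet = 233 AND mask = 128
Host part size = 2^7 - 1 = 127
Broadcast last octet = 128 OR 127 = 255

255


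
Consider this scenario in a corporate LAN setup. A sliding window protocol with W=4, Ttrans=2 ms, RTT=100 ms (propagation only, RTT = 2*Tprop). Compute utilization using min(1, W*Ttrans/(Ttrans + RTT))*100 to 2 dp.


Given: W = 4, Ttrans = 2 ms, RTT = 100 ms (= 2 * Tprop, Tprop = 50 ms)
Cycle time = Ttrans + RTT = 2 + 100 = 102 ms (first packet sent until its ACK returns)
W * Ttrans = 4 * 2 = 8 ms of sending per cycle
W * Ttrans / (Ttrans + RTT) = 8 / 102 = 0.078431
U = min(1, 0.078431) = 0.078431
U% = 7.84%

7.84


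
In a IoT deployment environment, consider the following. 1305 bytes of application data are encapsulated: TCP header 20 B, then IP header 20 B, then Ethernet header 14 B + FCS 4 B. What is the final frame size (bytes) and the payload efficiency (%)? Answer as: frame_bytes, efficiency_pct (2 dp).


TCP segment = 1305 + 20 = 1325 B
IP packet = 1325 + 20 = 1345 B
Ethernet frame = 1345 + 14 + 4 = 1363 B
Efficiency = app / frame = 1305 / 1363 = 0.957447 = 95.7447% -> 95.74% (2 dp)

1363, 95.74


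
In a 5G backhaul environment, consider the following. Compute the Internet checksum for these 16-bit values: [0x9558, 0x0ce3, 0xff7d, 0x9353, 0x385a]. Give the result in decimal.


Given words: [0x9558, 0x0ce3, 0xff7d, 0x9353, 0x385a]
Step 1: Sum all words
Raw sum = 38232 + 3299 + 65405 + 37715 + 14426 = 159077
Step 2: Fold carry: (28005 + 2) = 28007
One's complement = ~28007 & 0xFFFF = 37528

37528


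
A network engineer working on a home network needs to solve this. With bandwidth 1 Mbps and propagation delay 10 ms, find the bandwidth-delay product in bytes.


Given: bandwidth = 1 Mbps, delay = 10 ms
BDP in bits = 1 * 10^6 * 10 / 1000
BDP in bits = 10000
BDP in bytes = 10000 / 8 = 1250

1250


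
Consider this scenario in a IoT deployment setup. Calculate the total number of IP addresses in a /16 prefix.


Given: CIDR prefix /16
Host bits = 32 - 16 = 16
Total addresses = 2^16 = 65536

65536


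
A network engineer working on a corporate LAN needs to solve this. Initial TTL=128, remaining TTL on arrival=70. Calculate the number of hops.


Given: initial TTL = 128, received TTL = 70
Hops = initial TTL - received TTL
Hops = 128 - 70 = 58

58


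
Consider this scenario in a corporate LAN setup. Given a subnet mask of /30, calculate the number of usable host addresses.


Given: subnet mask /30
Host bits = 32 - 30 = 2
Total addresses = 2^2 = 4
Usable hosts = 4 - 2 (network + broadcast) = 2

2


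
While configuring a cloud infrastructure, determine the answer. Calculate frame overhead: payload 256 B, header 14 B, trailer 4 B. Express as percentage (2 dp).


Given: payload = 256 B, header = 14 B, trailer = 4 B
Overhead bytes = header + trailer = 14 + 4 = 18
Total frame = payload + overhead = 256 + 18 = 274
Overhead % = 18 / 274 * 100 = 6.5693% -> 6.57% (2 dp)

6.57


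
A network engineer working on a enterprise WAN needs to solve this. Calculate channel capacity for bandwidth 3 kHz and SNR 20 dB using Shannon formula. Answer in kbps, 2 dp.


Given: B = 3 kHz, SNR = 20 dB
SNR linear = 10^(20/10) = 100
1 + SNR = 101
log2(101) = 6.6582114828
C = 3 * 1000 * 6.6582114828 = 19974.6344 bps
C = 19.974634 kbps -> 19.97 kbps (2 dp)

19.97


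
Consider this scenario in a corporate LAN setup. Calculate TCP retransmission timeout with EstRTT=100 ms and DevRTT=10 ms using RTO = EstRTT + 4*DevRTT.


Given: EstRTT = 100 ms, DevRTT = 10 ms
Timeout = EstRTT + 4 * DevRTT
4 * DevRTT = 4 * 10 = 40
Timeout = 100 + 40 = 140 ms

140


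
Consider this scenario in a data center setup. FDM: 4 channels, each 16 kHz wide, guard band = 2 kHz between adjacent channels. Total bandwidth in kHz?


Given: 4 channels, 16 kHz each, guard = 2 kHz
Channel bandwidth = 4 * 16 = 64 kHz
Guard bands = 3 gaps * 2 kHz = 6 kHz
Total = 64 + 6 = 70 kHz

70


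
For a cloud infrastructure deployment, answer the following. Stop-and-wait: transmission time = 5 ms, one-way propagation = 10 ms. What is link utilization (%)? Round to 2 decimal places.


Given: Ttrans = 5 ms, Tprop = 10 ms
RTT = 2 * Tprop = 2 * 10 = 20 ms
U = Ttrans / (Ttrans + RTT)
U = 5 / (5 + 20)
U = 5 / 25 = 0.2
U% = 20.00%

20.00


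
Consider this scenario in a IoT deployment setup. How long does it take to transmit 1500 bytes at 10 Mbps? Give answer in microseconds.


Given: packet = 1500 bytes, bandwidth = 10 Mbps
Packet in bits = 1500 * 8 = 12000 bits
Bandwidth = 10 * 10^6 = 10000000 bps
Time = 12000 / 10000000 seconds
Time in us = 12000 * 10^6 / 10000000 = 1200

1200


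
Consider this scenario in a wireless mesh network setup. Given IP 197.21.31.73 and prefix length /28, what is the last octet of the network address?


Given: IP = 197.21.31.73, prefix = /28
Subnet mask = 255.255.255.240
Last octet of IP: 73
Last octet of mask: 240
Network last octet = 73 AND 240 = 64

64


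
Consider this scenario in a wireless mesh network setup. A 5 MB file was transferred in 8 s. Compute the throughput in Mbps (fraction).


Given: file = 5 MB, time = 8 s
File in Mb = 5 * 8 = 40 Mb
Throughput = 40 / 8 Mbps
Throughput = 5 Mbps

5


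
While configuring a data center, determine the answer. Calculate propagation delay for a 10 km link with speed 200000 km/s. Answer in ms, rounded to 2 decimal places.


Given: distance = 10 km, speed = 200000 km/s
Delay = distance / speed = 10 / 200000 seconds
Delay in ms = 10 * 1000 / 200000
Delay = 0.0500 ms
Rounded to 2 dp = 0.05 ms

0.05


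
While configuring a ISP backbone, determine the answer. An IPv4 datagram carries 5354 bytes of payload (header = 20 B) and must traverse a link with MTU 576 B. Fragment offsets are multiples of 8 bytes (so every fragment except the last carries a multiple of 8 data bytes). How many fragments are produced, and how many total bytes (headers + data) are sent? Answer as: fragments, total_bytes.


Max data per non-final fragment = floor((MTU - header)/8)*8 = floor((576 - 20)/8)*8 = floor(556/8)*8 = 552 B
Final fragment needs no 8-byte alignment: it can carry up to MTU - header = 556 B
Non-final fragments needed = ceil((payload - 556) / 552) = ceil(4798/552) = ceil(8.6920) = 9
Number of fragments = 9 + 1 = 10
Fragment sizes (data): 9 * 552 B + 386 B (last, 386 <= 556 OK)
Total bytes sent = payload + n_frags * header = 5354 + 10*20 = 5354 + 200 = 5554 B

10, 5554


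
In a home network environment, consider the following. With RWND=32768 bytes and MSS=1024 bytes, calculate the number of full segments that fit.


Given: RWND = 32768 bytes, MSS = 1024 bytes
Full segments = floor(RWND / MSS)
Full segments = floor(32768 / 1024)
Full segments = floor(32.0) = 32

32


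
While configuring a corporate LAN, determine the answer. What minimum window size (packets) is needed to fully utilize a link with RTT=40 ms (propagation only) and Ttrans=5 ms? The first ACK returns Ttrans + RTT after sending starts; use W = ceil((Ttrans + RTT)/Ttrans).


Given: Ttrans = 5 ms, RTT = 40 ms (= 2 * Tprop, Tprop = 20 ms)
Time until first ACK returns = Ttrans + RTT = 5 + 40 = 45 ms
Need W * Ttrans >= Ttrans + RTT  ->  W >= (Ttrans + RTT) / Ttrans
(Ttrans + RTT) / Ttrans = 45 / 5 = 9
W_min = ceil(9) = 9

9


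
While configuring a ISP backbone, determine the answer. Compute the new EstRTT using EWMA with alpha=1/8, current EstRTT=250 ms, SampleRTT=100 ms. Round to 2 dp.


Given: EstRTT = 250 ms, SampleRTT = 100 ms, alpha = 1/8
New EstRTT = (1 - alpha) * EstRTT + alpha * SampleRTT
(7/8) * 250 = 218.75
(1/8) * 100 = 12.5
New EstRTT = 218.75 + 12.5 = 231.25 ms -> 231.25 ms (2 dp)

231.25


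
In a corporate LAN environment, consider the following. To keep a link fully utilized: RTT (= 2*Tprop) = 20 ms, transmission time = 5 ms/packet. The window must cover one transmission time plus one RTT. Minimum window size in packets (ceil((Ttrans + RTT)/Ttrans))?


Given: Ttrans = 5 ms, RTT = 20 ms (= 2 * Tprop, Tprop = 10 ms)
Time until first ACK returns = Ttrans + RTT = 5 + 20 = 25 ms
Need W * Ttrans >= Ttrans + RTT  ->  W >= (Ttrans + RTT) / Ttrans
(Ttrans + RTT) / Ttrans = 25 / 5 = 5
W_min = ceil(5) = 5

5


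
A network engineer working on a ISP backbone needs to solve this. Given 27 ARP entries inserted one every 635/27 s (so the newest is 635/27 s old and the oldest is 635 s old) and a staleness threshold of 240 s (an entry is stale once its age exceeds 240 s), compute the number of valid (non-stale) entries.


Ages are k * 635/27 s for k = 1..27 (spacing = 23.5185 s).
Entry k is valid iff k * 635/27 <= 240 iff k <= 27 * 240 / 635 = 10.2047
n_valid = floor(10.2047) = 10
(n_stale = 27 - 10 = 17)

10


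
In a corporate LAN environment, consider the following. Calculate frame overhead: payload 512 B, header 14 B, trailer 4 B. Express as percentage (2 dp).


Given: payload = 512 B, header = 14 B, trailer = 4 B
Overhead bytes = header + trailer = 14 + 4 = 18
Total frame = payload + overhead = 512 + 18 = 530
Overhead % = 18 / 530 * 100 = 3.3962% -> 3.40% (2 dp)

3.40


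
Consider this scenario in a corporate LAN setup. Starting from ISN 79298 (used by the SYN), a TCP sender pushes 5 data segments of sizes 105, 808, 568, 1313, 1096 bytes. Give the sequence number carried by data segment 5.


The SYN occupies sequence number ISN = 79298, so the first data byte is ISN + 1 = 79299.
SEQ of data segment i = (ISN + 1) + sum of payload sizes of segments 1..i-1.
Segment 1: SEQ = 79299, payload = 105 bytes
Segment 2: SEQ = 79404, payload = 808 bytes
Segment 3: SEQ = 80212, payload = 568 bytes
Segment 4: SEQ = 80780, payload = 1313 bytes
Segment 5: SEQ = 82093, payload = 1096 bytes
SEQ of segment 5 = 79299 + 105 + 808 + 568 + 1313 = 82093

82093


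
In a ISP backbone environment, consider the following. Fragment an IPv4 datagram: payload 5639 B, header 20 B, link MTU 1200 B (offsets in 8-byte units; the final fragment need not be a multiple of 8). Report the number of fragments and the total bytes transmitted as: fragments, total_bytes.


Max data per non-final fragment = floor((MTU - header)/8)*8 = floor((1200 - 20)/8)*8 = floor(1180/8)*8 = 1176 B
Final fragment needs no 8-byte alignment: it can carry up to MTU - header = 1180 B
Non-final fragments needed = ceil((payload - 1180) / 1176) = ceil(4459/1176) = ceil(3.7917) = 4
Number of fragments = 4 + 1 = 5
Fragment sizes (data): 4 * 1176 B + 935 B (last, 935 <= 1180 OK)
Total bytes sent = payload + n_frags * header = 5639 + 5*20 = 5639 + 100 = 5739 B

5, 5739


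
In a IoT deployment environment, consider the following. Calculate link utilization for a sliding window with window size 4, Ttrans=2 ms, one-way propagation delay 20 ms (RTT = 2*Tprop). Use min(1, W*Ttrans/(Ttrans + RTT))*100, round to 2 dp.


Given: W = 4, Ttrans = 2 ms, RTT = 40 ms (= 2 * Tprop, Tprop = 20 ms)
Cycle time = Ttrans + RTT = 2 + 40 = 42 ms (first packet sent until its ACK returns)
W * Ttrans = 4 * 2 = 8 ms of sending per cycle
W * Ttrans / (Ttrans + RTT) = 8 / 42 = 0.190476
U = min(1, 0.190476) = 0.190476
U% = 19.05%

19.05


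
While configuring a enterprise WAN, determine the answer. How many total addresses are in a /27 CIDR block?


Given: CIDR prefix /27
Host bits = 32 - 27 = 5
Total addresses = 2^5 = 32

32


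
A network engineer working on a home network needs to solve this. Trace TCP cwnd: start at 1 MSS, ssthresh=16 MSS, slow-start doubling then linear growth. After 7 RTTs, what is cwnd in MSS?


RTT 0: cwnd = 1 MSS (initial)
RTT 1: cwnd = 2 MSS (slow start, doubled)
RTT 2: cwnd = 4 MSS (slow start, doubled)
RTT 3: cwnd = 8 MSS (slow start, doubled)
RTT 4: cwnd = 16 MSS (slow start, doubled)
RTT 5: cwnd = 17 MSS (congestion avoidance, +1)
RTT 6: cwnd = 18 MSS (congestion avoidance, +1)
RTT 7: cwnd = 19 MSS (congestion avoidance, +1)

19


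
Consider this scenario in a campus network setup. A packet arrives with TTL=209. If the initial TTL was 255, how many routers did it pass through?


Given: initial TTL = 255, received TTL = 209
Hops = initial TTL - received TTL
Hops = 255 - 209 = 46

46


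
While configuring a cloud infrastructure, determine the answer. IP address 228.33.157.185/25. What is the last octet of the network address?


Given: IP = 228.33.157.185, prefix = /25
Subnet mask = 255.255.255.128
Last octet of IP: 185
Last octet of mask: 128
Network last octet = 185 AND 128 = 128

128


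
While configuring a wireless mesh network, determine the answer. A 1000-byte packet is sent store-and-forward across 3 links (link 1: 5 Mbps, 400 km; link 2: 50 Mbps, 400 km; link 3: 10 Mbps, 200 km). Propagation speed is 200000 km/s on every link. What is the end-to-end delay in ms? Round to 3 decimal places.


Packet = 1000 bytes = 8000 bits. Store-and-forward: sum (t_trans + t_prop) per link.
Link 1: t_trans = 8000/(5*10^6) s = 1.6000 ms; t_prop = 400/200000 s = 2.0000 ms; subtotal = 3.6000 ms
Link 2: t_trans = 8000/(50*10^6) s = 0.1600 ms; t_prop = 400/200000 s = 2.0000 ms; subtotal = 2.1600 ms
Link 3: t_trans = 8000/(10*10^6) s = 0.8000 ms; t_prop = 200/200000 s = 1.0000 ms; subtotal = 1.8000 ms
End-to-end = 3.6000 + 2.1600 + 1.8000 = 7.5600 ms -> 7.560 ms (3 dp)

7.560


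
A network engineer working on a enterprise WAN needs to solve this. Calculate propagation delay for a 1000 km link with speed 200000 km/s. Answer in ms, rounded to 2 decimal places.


Given: distance = 1000 km, speed = 200000 km/s
Delay = distance / speed = 1000 / 200000 seconds
Delay in ms = 1000 * 1000 / 200000
Delay = 5.0000 ms
Rounded to 2 dp = 5.00 ms

5.00


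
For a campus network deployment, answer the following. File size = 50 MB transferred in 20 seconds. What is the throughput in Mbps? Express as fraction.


Given: file = 50 MB, time = 20 s
File in Mb = 50 * 8 = 400 Mb
Throughput = 400 / 20 Mbps
Throughput = 20 Mbps

20


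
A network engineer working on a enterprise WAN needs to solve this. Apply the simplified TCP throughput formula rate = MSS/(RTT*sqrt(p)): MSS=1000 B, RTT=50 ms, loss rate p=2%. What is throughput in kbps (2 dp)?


Given: MSS = 1000 bytes, RTT = 50 ms, loss = 2%
RTT in seconds = 50 / 1000 = 0.05
Loss rate = 2% = 0.02
sqrt(loss) = sqrt(0.02) = 0.141421356237
Throughput (bytes/s) = 1000 / (0.05 * 0.141421356237) = 141421.3562
Throughput (kbps) = 141421.3562 * 8 / 1000 = 1131.370850 -> 1131.37 kbps (2 dp)

1131.37


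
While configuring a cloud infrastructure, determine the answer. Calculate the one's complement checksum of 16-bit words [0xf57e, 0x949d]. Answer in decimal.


Given words: [0xf57e, 0x949d]
Step 1: Sum all words
Raw sum = 62846 + 38045 = 100891
Step 2: Fold carry: (35355 + 1) = 35356
One's complement = ~35356 & 0xFFFF = 30179

30179


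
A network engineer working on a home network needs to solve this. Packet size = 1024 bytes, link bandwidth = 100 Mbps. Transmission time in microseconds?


Given: packet = 1024 bytes, bandwidth = 100 Mbps
Packet in bits = 1024 * 8 = 8192 bits
Bandwidth = 100 * 10^6 = 100000000 bps
Time = 8192 / 100000000 seconds
Time in us = 8192 * 10^6 / 100000000 = 81.92

81.92


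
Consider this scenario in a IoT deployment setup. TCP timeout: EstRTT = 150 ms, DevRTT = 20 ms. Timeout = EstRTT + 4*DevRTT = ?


Given: EstRTT = 150 ms, DevRTT = 20 ms
Timeout = EstRTT + 4 * DevRTT
4 * DevRTT = 4 * 20 = 80
Timeout = 150 + 80 = 230 ms

230


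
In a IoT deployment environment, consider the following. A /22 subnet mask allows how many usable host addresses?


Given: subnet mask /22
Host bits = 32 - 22 = 10
Total addresses = 2^10 = 1024
Usable hosts = 1024 - 2 (network + broadcast) = 1022

1022


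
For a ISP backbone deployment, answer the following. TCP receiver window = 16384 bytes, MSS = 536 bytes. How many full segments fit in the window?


Given: RWND = 16384 bytes, MSS = 536 bytes
Full segments = floor(RWND / MSS)
Full segments = floor(16384 / 536)
Full segments = floor(30.5672) = 30

30


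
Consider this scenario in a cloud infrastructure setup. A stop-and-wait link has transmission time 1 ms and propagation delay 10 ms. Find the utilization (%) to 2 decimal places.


Given: Ttrans = 1 ms, Tprop = 10 ms
RTT = 2 * Tprop = 2 * 10 = 20 ms
U = Ttrans / (Ttrans + RTT)
U = 1 / (1 + 20)
U = 1 / 21 = 0.047619
U% = 4.76%

4.76


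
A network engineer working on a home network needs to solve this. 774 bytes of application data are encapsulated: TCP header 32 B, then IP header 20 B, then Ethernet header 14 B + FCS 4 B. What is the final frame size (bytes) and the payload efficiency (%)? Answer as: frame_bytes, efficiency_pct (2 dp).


TCP segment = 774 + 32 = 806 B
IP packet = 806 + 20 = 826 B
Ethernet frame = 826 + 14 + 4 = 844 B
Efficiency = app / frame = 774 / 844 = 0.917062 = 91.7062% -> 91.71% (2 dp)

844, 91.71


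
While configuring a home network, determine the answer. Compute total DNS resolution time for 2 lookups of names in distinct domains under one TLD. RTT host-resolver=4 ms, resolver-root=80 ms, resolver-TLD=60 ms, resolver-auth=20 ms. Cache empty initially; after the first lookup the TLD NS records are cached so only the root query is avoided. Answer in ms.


Lookup 1 (cold cache): local + root + TLD + auth = 4 + 80 + 60 + 20 = 164 ms
Lookups 2..2 (TLD NS cached -> skip root; new domain -> still ask TLD and auth): local + TLD + auth = 4 + 60 + 20 = 84 ms each
Remaining 1 lookups: 1 * 84 = 84 ms
Total = 164 + 84 = 248 ms

248


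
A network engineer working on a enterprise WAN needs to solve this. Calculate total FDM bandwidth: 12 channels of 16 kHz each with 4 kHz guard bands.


Given: 12 channels, 16 kHz each, guard = 4 kHz
Channel bandwidth = 12 * 16 = 192 kHz
Guard bands = 11 gaps * 4 kHz = 44 kHz
Total = 192 + 44 = 236 kHz

236


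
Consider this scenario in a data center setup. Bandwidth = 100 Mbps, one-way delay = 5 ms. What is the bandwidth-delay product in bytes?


Given: bandwidth = 100 Mbps, delay = 5 ms
BDP in bits = 100 * 10^6 * 5 / 1000
BDP in bits = 500000
BDP in bytes = 500000 / 8 = 62500

62500


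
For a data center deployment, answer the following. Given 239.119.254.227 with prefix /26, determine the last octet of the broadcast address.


Given: IP = 239.119.254.227, prefix = /26
Host bits = 32 - 26 = 6
Network last octet = 227 AND mask = 192
Host part size = 2^6 - 1 = 63
Broadcast last octet = 192 OR 63 = 255

255


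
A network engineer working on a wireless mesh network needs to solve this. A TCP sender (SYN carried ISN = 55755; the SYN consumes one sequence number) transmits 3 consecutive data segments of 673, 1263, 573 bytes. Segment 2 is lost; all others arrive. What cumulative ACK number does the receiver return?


SYN uses sequence number 55755; first data byte = ISN + 1 = 55756.
Segment 1: SEQ = 55756, len = 673 B, covers [55756, 56428]
Segment 2: SEQ = 56429, len = 1263 B, covers [56429, 57691] [LOST]
Segment 3: SEQ = 57692, len = 573 B, covers [57692, 58264]
In-order data received: bytes [55756, 56428] (segments 1..1).
Segment 2 missing -> gap begins at byte 56429; later segments buffered out of order.
Cumulative ACK = next expected in-order byte = 55756 + 673 = 56429

56429


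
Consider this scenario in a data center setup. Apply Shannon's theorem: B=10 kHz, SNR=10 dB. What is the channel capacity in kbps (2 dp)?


Given: B = 10 kHz, SNR = 10 dB
SNR linear = 10^(10/10) = 10
1 + SNR = 11
log2(11) = 3.4594316186
C = 10 * 1000 * 3.4594316186 = 34594.3162 bps
C = 34.594316 kbps -> 34.59 kbps (2 dp)

34.59


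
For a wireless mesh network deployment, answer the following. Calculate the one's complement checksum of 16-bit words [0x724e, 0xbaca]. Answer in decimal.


Given words: [0x724e, 0xbaca]
Step 1: Sum all words
Raw sum = 29262 + 47818 = 77080
Step 2: Fold carry: (11544 + 1) = 11545
One's complement = ~11545 & 0xFFFF = 53990

53990


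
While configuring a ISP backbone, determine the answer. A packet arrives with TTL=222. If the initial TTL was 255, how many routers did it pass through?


Given: initial TTL = 255, received TTL = 222
Hops = initial TTL - received TTL
Hops = 255 - 222 = 33

33


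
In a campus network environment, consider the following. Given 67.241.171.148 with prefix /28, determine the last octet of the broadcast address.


Given: IP = 67.241.171.148, prefix = /28
Host bits = 32 - 28 = 4
Network last octet = 148 AND mask = 144
Host part size = 2^4 - 1 = 15
Broadcast last octet = 144 OR 15 = 159

159


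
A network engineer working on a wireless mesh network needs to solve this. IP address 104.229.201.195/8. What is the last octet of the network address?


Given: IP = 104.229.201.195, prefix = /8
Subnet mask = 255.0.0.0
Last octet of IP: 195
Last octet of mask: 0
Network last octet = 195 AND 0 = 0

0


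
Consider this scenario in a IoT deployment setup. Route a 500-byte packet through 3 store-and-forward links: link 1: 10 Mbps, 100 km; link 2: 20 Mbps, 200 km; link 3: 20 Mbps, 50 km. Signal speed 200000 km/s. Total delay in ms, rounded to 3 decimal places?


Packet = 500 bytes = 4000 bits. Store-and-forward: sum (t_trans + t_prop) per link.
Link 1: t_trans = 4000/(10*10^6) s = 0.4000 ms; t_prop = 100/200000 s = 0.5000 ms; subtotal = 0.9000 ms
Link 2: t_trans = 4000/(20*10^6) s = 0.2000 ms; t_prop = 200/200000 s = 1.0000 ms; subtotal = 1.2000 ms
Link 3: t_trans = 4000/(20*10^6) s = 0.2000 ms; t_prop = 50/200000 s = 0.2500 ms; subtotal = 0.4500 ms
End-to-end = 0.9000 + 1.2000 + 0.4500 = 2.5500 ms -> 2.550 ms (3 dp)

2.550


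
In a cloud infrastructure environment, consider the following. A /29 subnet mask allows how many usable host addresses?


Given: subnet mask /29
Host bits = 32 - 29 = 3
Total addresses = 2^3 = 8
Usable hosts = 8 - 2 (network + broadcast) = 6

6


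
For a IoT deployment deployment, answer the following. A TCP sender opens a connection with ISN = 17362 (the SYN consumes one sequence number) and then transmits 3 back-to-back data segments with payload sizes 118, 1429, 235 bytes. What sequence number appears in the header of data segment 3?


The SYN occupies sequence number ISN = 17362, so the first data byte is ISN + 1 = 17363.
SEQ of data segment i = (ISN + 1) + sum of payload sizes of segments 1..i-1.
Segment 1: SEQ = 17363, payload = 118 bytes
Segment 2: SEQ = 17481, payload = 1429 bytes
Segment 3: SEQ = 18910, payload = 235 bytes
SEQ of segment 3 = 17363 + 118 + 1429 = 18910

18910


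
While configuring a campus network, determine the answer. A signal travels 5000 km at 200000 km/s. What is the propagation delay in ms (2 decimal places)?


Given: distance = 5000 km, speed = 200000 km/s
Delay = distance / speed = 5000 / 200000 seconds
Delay in ms = 5000 * 1000 / 200000
Delay = 25.0000 ms
Rounded to 2 dp = 25.00 ms

25.00


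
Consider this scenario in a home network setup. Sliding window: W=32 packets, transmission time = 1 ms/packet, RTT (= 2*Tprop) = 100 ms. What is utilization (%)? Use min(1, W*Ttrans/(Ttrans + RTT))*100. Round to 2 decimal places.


Given: W = 32, Ttrans = 1 ms, RTT = 100 ms (= 2 * Tprop, Tprop = 50 ms)
Cycle time = Ttrans + RTT = 1 + 100 = 101 ms (first packet sent until its ACK returns)
W * Ttrans = 32 * 1 = 32 ms of sending per cycle
W * Ttrans / (Ttrans + RTT) = 32 / 101 = 0.316832
U = min(1, 0.316832) = 0.316832
U% = 31.68%

31.68


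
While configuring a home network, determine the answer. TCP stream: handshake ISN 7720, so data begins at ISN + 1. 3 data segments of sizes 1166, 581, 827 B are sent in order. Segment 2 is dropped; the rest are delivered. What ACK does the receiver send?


SYN uses sequence number 7720; first data byte = ISN + 1 = 7721.
Segment 1: SEQ = 7721, len = 1166 B, covers [7721, 8886]
Segment 2: SEQ = 8887, len = 581 B, covers [8887, 9467] [LOST]
Segment 3: SEQ = 9468, len = 827 B, covers [9468, 10294]
In-order data received: bytes [7721, 8886] (segments 1..1).
Segment 2 missing -> gap begins at byte 8887; later segments buffered out of order.
Cumulative ACK = next expected in-order byte = 7721 + 1166 = 8887

8887


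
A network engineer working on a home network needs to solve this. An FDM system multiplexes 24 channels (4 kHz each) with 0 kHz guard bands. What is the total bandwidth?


Given: 24 channels, 4 kHz each, guard = 0 kHz
Channel bandwidth = 24 * 4 = 96 kHz
Guard bands = 23 gaps * 0 kHz = 0 kHz
Total = 96 + 0 = 96 kHz

96


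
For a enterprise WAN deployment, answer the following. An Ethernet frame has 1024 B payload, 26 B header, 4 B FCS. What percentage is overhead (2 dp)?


Given: payload = 1024 B, header = 26 B, trailer = 4 B
Overhead bytes = header + trailer = 26 + 4 = 30
Total frame = payload + overhead = 1024 + 30 = 1054
Overhead % = 30 / 1054 * 100 = 2.8463% -> 2.85% (2 dp)

2.85


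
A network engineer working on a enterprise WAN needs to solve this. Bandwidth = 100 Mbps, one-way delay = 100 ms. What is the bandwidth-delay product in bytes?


Given: bandwidth = 100 Mbps, delay = 100 ms
BDP in bits = 100 * 10^6 * 100 / 1000
BDP in bits = 10000000
BDP in bytes = 10000000 / 8 = 1250000

1250000


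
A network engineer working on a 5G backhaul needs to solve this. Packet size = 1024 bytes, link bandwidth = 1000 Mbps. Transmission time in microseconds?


Given: packet = 1024 bytes, bandwidth = 1000 Mbps
Packet in bits = 1024 * 8 = 8192 bits
Bandwidth = 1000 * 10^6 = 1000000000 bps
Time = 8192 / 1000000000 seconds
Time in us = 8192 * 10^6 / 1000000000 = 8.192

8.192


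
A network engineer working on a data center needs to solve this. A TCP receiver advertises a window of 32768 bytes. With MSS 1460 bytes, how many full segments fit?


Given: RWND = 32768 bytes, MSS = 1460 bytes
Full segments = floor(RWND / MSS)
Full segments = floor(32768 / 1460)
Full segments = floor(22.4438) = 22

22


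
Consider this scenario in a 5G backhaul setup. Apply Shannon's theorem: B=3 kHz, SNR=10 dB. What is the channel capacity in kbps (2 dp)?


Given: B = 3 kHz, SNR = 10 dB
SNR linear = 10^(10/10) = 10
1 + SNR = 11
log2(11) = 3.4594316186
C = 3 * 1000 * 3.4594316186 = 10378.2949 bps
C = 10.378295 kbps -> 10.38 kbps (2 dp)

10.38


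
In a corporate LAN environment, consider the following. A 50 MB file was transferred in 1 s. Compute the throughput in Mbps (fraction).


Given: file = 50 MB, time = 1 s
File in Mb = 50 * 8 = 400 Mb
Throughput = 400 / 1 Mbps
Throughput = 400 Mbps

400


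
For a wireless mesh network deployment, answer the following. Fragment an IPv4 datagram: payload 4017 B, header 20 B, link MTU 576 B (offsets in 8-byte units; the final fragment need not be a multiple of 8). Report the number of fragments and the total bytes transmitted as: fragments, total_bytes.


Max data per non-final fragment = floor((MTU - header)/8)*8 = floor((576 - 20)/8)*8 = floor(556/8)*8 = 552 B
Final fragment needs no 8-byte alignment: it can carry up to MTU - header = 556 B
Non-final fragments needed = ceil((payload - 556) / 552) = ceil(3461/552) = ceil(6.2699) = 7
Number of fragments = 7 + 1 = 8
Fragment sizes (data): 7 * 552 B + 153 B (last, 153 <= 556 OK)
Total bytes sent = payload + n_frags * header = 4017 + 8*20 = 4017 + 160 = 4177 B

8, 4177


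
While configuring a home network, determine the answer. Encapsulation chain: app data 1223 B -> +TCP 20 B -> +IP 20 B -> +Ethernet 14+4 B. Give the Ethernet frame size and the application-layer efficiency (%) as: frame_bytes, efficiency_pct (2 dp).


TCP segment = 1223 + 20 = 1243 B
IP packet = 1243 + 20 = 1263 B
Ethernet frame = 1263 + 14 + 4 = 1281 B
Efficiency = app / frame = 1223 / 1281 = 0.954723 = 95.4723% -> 95.47% (2 dp)

1281, 95.47


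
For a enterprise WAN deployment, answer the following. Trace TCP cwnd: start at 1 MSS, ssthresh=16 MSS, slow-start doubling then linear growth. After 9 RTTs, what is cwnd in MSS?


RTT 0: cwnd = 1 MSS (initial)
RTT 1: cwnd = 2 MSS (slow start, doubled)
RTT 2: cwnd = 4 MSS (slow start, doubled)
RTT 3: cwnd = 8 MSS (slow start, doubled)
RTT 4: cwnd = 16 MSS (slow start, doubled)
RTT 5: cwnd = 17 MSS (congestion avoidance, +1)
RTT 6: cwnd = 18 MSS (congestion avoidance, +1)
RTT 7: cwnd = 19 MSS (congestion avoidance, +1)
RTT 8: cwnd = 20 MSS (congestion avoidance, +1)
RTT 9: cwnd = 21 MSS (congestion avoidance, +1)

21


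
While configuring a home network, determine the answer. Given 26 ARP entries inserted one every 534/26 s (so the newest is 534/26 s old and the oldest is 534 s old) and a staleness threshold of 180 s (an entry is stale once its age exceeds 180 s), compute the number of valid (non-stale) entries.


Ages are k * 534/26 s for k = 1..26 (spacing = 20.5385 s).
Entry k is valid iff k * 534/26 <= 180 iff k <= 26 * 180 / 534 = 8.7640
n_valid = floor(8.7640) = 8
(n_stale = 26 - 8 = 18)

8


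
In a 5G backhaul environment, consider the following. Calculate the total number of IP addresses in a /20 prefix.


Given: CIDR prefix /20
Host bits = 32 - 20 = 12
Total addresses = 2^12 = 4096

4096


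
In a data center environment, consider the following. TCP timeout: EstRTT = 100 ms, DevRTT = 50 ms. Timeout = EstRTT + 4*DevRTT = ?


Given: EstRTT = 100 ms, DevRTT = 50 ms
Timeout = EstRTT + 4 * DevRTT
4 * DevRTT = 4 * 50 = 200
Timeout = 100 + 200 = 300 ms

300


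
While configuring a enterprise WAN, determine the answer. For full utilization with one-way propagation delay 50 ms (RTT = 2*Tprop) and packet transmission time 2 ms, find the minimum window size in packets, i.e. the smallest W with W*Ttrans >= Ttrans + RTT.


Given: Ttrans = 2 ms, RTT = 100 ms (= 2 * Tprop, Tprop = 50 ms)
Time until first ACK returns = Ttrans + RTT = 2 + 100 = 102 ms
Need W * Ttrans >= Ttrans + RTT  ->  W >= (Ttrans + RTT) / Ttrans
(Ttrans + RTT) / Ttrans = 102 / 2 = 51
W_min = ceil(51) = 51

51


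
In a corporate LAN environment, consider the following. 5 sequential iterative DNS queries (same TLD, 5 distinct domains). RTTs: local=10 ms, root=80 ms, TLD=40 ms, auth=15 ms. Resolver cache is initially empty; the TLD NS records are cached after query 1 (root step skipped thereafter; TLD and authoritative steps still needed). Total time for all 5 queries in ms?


Lookup 1 (cold cache): local + root + TLD + auth = 10 + 80 + 40 + 15 = 145 ms
Lookups 2..5 (TLD NS cached -> skip root; new domain -> still ask TLD and auth): local + TLD + auth = 10 + 40 + 15 = 65 ms each
Remaining 4 lookups: 4 * 65 = 260 ms
Total = 145 + 260 = 405 ms

405


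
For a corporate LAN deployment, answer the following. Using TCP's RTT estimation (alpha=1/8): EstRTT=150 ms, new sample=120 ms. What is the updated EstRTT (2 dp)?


Given: EstRTT = 150 ms, SampleRTT = 120 ms, alpha = 1/8
New EstRTT = (1 - alpha) * EstRTT + alpha * SampleRTT
(7/8) * 150 = 131.25
(1/8) * 120 = 15
New EstRTT = 131.25 + 15 = 146.25 ms -> 146.25 ms (2 dp)

146.25


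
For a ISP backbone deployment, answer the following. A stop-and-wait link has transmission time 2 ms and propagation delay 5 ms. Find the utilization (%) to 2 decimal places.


Given: Ttrans = 2 ms, Tprop = 5 ms
RTT = 2 * Tprop = 2 * 5 = 10 ms
U = Ttrans / (Ttrans + RTT)
U = 2 / (2 + 10)
U = 2 / 12 = 0.166667
U% = 16.67%

16.67


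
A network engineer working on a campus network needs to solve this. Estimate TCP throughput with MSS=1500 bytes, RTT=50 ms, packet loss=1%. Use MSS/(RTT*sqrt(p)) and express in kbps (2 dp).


Given: MSS = 1500 bytes, RTT = 50 ms, loss = 1%
RTT in seconds = 50 / 1000 = 0.05
Loss rate = 1% = 0.01
sqrt(loss) = sqrt(0.01) = 0.1
Throughput (bytes/s) = 1500 / (0.05 * 0.1) = 300000.0000
Throughput (kbps) = 300000.0000 * 8 / 1000 = 2400.000000 -> 2400.00 kbps (2 dp)

2400.00


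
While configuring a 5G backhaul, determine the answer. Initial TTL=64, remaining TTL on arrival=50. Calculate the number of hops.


Given: initial TTL = 64, received TTL = 50
Hops = initial TTL - received TTL
Hops = 64 - 50 = 14

14


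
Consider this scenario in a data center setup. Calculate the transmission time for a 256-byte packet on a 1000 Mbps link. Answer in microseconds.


Given: packet = 256 bytes, bandwidth = 1000 Mbps
Packet in bits = 256 * 8 = 2048 bits
Bandwidth = 1000 * 10^6 = 1000000000 bps
Time = 2048 / 1000000000 seconds
Time in us = 2048 * 10^6 / 1000000000 = 2.048

2.048


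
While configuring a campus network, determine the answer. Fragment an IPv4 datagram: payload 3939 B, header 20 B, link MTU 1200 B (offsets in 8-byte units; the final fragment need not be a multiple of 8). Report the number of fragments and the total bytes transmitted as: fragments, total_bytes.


Max data per non-final fragment = floor((MTU - header)/8)*8 = floor((1200 - 20)/8)*8 = floor(1180/8)*8 = 1176 B
Final fragment needs no 8-byte alignment: it can carry up to MTU - header = 1180 B
Non-final fragments needed = ceil((payload - 1180) / 1176) = ceil(2759/1176) = ceil(2.3461) = 3
Number of fragments = 3 + 1 = 4
Fragment sizes (data): 3 * 1176 B + 411 B (last, 411 <= 1180 OK)
Total bytes sent = payload + n_frags * header = 3939 + 4*20 = 3939 + 80 = 4019 B

4, 4019


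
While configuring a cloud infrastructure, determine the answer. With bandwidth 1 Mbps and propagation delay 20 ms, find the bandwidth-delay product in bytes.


Given: bandwidth = 1 Mbps, delay = 20 ms
BDP in bits = 1 * 10^6 * 20 / 1000
BDP in bits = 20000
BDP in bytes = 20000 / 8 = 2500

2500


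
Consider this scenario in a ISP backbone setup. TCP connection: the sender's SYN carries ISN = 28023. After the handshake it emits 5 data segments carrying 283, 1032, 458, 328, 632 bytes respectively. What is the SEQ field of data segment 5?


The SYN occupies sequence number ISN = 28023, so the first data byte is ISN + 1 = 28024.
SEQ of data segment i = (ISN + 1) + sum of payload sizes of segments 1..i-1.
Segment 1: SEQ = 28024, payload = 283 bytes
Segment 2: SEQ = 28307, payload = 1032 bytes
Segment 3: SEQ = 29339, payload = 458 bytes
Segment 4: SEQ = 29797, payload = 328 bytes
Segment 5: SEQ = 30125, payload = 632 bytes
SEQ of segment 5 = 28024 + 283 + 1032 + 458 + 328 = 30125

30125


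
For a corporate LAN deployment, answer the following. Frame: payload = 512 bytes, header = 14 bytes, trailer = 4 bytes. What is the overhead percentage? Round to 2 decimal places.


Given: payload = 512 B, header = 14 B, trailer = 4 B
Overhead bytes = header + trailer = 14 + 4 = 18
Total frame = payload + overhead = 512 + 18 = 530
Overhead % = 18 / 530 * 100 = 3.3962% -> 3.40% (2 dp)

3.40


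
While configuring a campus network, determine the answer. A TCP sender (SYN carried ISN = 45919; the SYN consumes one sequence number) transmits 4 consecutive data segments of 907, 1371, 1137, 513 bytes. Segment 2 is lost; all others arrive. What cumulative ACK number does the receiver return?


SYN uses sequence number 45919; first data byte = ISN + 1 = 45920.
Segment 1: SEQ = 45920, len = 907 B, covers [45920, 46826]
Segment 2: SEQ = 46827, len = 1371 B, covers [46827, 48197] [LOST]
Segment 3: SEQ = 48198, len = 1137 B, covers [48198, 49334]
Segment 4: SEQ = 49335, len = 513 B, covers [49335, 49847]
In-order data received: bytes [45920, 46826] (segments 1..1).
Segment 2 missing -> gap begins at byte 46827; later segments buffered out of order.
Cumulative ACK = next expected in-order byte = 45920 + 907 = 46827

46827


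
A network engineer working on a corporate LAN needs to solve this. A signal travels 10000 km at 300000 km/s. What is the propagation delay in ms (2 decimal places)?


Given: distance = 10000 km, speed = 300000 km/s
Delay = distance / speed = 10000 / 300000 seconds
Delay in ms = 10000 * 1000 / 300000
Delay = 33.3333 ms
Rounded to 2 dp = 33.33 ms

33.33


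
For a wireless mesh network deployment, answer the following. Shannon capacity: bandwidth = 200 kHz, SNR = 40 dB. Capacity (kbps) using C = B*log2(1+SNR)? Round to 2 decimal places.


Given: B = 200 kHz, SNR = 40 dB
SNR linear = 10^(40/10) = 10000
1 + SNR = 10001
log2(10001) = 13.2878566418
C = 200 * 1000 * 13.2878566418 = 2657571.3284 bps
C = 2657.571328 kbps -> 2657.57 kbps (2 dp)

2657.57


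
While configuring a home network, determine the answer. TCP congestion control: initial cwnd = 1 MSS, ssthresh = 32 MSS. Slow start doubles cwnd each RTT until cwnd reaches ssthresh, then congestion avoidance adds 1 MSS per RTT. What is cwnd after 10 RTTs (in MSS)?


RTT 0: cwnd = 1 MSS (initial)
RTT 1: cwnd = 2 MSS (slow start, doubled)
RTT 2: cwnd = 4 MSS (slow start, doubled)
RTT 3: cwnd = 8 MSS (slow start, doubled)
RTT 4: cwnd = 16 MSS (slow start, doubled)
RTT 5: cwnd = 32 MSS (slow start, doubled)
RTT 6: cwnd = 33 MSS (congestion avoidance, +1)
RTT 7: cwnd = 34 MSS (congestion avoidance, +1)
RTT 8: cwnd = 35 MSS (congestion avoidance, +1)
RTT 9: cwnd = 36 MSS (congestion avoidance, +1)
RTT 10: cwnd = 37 MSS (congestion avoidance, +1)

37


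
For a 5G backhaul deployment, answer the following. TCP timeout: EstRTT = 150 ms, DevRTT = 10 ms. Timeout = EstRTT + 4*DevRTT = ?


Given: EstRTT = 150 ms, DevRTT = 10 ms
Timeout = EstRTT + 4 * DevRTT
4 * DevRTT = 4 * 10 = 40
Timeout = 150 + 40 = 190 ms

190


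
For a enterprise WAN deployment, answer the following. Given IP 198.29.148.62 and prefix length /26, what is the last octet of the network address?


Given: IP = 198.29.148.62, prefix = /26
Subnet mask = 255.255.255.192
Last octet of IP: 62
Last octet of mask: 192
Network last octet = 62 AND 192 = 0

0


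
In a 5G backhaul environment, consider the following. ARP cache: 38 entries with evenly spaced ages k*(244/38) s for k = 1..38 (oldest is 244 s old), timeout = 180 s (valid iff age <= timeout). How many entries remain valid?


Ages are k * 244/38 s for k = 1..38 (spacing = 6.4211 s).
Entry k is valid iff k * 244/38 <= 180 iff k <= 38 * 180 / 244 = 28.0328
n_valid = floor(28.0328) = 28
(n_stale = 38 - 28 = 10)

28


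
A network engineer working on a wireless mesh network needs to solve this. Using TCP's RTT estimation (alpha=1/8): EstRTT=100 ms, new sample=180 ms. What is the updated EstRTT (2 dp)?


Given: EstRTT = 100 ms, SampleRTT = 180 ms, alpha = 1/8
New EstRTT = (1 - alpha) * EstRTT + alpha * SampleRTT
(7/8) * 100 = 87.5
(1/8) * 180 = 22.5
New EstRTT = 87.5 + 22.5 = 110 ms -> 110.00 ms (2 dp)

110.00


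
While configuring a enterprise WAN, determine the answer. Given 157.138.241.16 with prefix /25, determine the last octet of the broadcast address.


Given: IP = 157.138.241.16, prefix = /25
Host bits = 32 - 25 = 7
Network last octet = 16 AND mask = 0
Host part size = 2^7 - 1 = 127
Broadcast last octet = 0 OR 127 = 127

127
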